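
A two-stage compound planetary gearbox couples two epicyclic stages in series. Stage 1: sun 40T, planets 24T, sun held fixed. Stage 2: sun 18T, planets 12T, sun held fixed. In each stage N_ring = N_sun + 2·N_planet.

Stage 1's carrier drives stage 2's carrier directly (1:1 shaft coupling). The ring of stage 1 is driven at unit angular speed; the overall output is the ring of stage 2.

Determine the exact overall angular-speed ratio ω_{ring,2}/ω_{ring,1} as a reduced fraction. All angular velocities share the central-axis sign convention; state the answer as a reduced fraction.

Stage 1: N_ring = 40 + 2·24 = 88
Stage 1: 40(ω_s−ω_c) = −88(ω_r−ω_c),  ω_s=0, ω_r=1
Stage 1: 40(0−ω_c) = −88(1−ω_c)  ⇒  128ω_c = 88  ⇒  ω_c = 11/16
  ⇒ ω_c¹/ω_r¹ = 11/16
Stage 2: N_ring = 18 + 2·12 = 42
Stage 2: 18(ω_s−ω_c) = −42(ω_r−ω_c),  ω_s=0, ω_c=1
Stage 2: ω_r = 1 − (18/42)(0−1) = 10/7
  ⇒ ω_r²/ω_c² = 10/7
Coupling ω_c² = ω_c¹ ⇒ overall = 11/16 × 10/7 = 55/56

55/56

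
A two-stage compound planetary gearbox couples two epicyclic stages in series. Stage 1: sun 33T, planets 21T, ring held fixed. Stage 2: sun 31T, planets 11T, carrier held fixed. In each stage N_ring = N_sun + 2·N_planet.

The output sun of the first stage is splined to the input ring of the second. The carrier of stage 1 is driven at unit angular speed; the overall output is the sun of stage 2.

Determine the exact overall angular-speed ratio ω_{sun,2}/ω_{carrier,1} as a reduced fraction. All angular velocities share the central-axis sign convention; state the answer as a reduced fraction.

-1908/341

Stage 1: N_ring = 33 + 2·21 = 75
Stage 1: 33(ω_s−ω_c) = −75(ω_r−ω_c),  ω_r=0, ω_c=1
Stage 1: ω_s = 1 − (75/33)(0−1) = 36/11
  ⇒ ω_s¹/ω_c¹ = 36/11
Stage 2: N_ring = 31 + 2·11 = 53
Stage 2: 31(ω_s−ω_c) = −53(ω_r−ω_c),  ω_c=0, ω_r=1
Stage 2: ω_s = 0 − (53/31)(1−0) = -53/31
  ⇒ ω_s²/ω_r² = -53/31
Coupling ω_r² = ω_s¹ ⇒ overall = 36/11 × -53/31 = -1908/341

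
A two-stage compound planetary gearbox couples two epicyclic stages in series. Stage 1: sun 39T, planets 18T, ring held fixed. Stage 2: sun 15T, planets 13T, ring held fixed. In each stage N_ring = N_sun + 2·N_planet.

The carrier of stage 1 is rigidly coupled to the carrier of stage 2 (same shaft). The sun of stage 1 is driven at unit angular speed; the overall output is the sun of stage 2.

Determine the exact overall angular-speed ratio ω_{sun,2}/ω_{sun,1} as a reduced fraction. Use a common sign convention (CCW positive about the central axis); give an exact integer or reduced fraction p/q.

364/285

Stage 1: N_ring = 39 + 2·18 = 75
Stage 1: 39(ω_s−ω_c) = −75(ω_r−ω_c),  ω_r=0, ω_s=1
Stage 1: 39(1−ω_c) = −75(0−ω_c)  ⇒  114ω_c = 39  ⇒  ω_c = 13/38
  ⇒ ω_c¹/ω_s¹ = 13/38
Stage 2: N_ring = 15 + 2·13 = 41
Stage 2: 15(ω_s−ω_c) = −41(ω_r−ω_c),  ω_r=0, ω_c=1
Stage 2: ω_s = 1 − (41/15)(0−1) = 56/15
  ⇒ ω_s²/ω_c² = 56/15
Coupling ω_c² = ω_c¹ ⇒ overall = 13/38 × 56/15 = 364/285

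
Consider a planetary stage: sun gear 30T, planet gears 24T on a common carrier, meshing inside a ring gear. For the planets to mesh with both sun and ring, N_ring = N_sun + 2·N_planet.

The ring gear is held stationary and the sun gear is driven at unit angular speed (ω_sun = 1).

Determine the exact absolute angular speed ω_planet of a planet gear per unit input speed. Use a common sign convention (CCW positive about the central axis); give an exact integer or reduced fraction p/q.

N_ring = 30 + 2·24 = 78
30(ω_s−ω_c) = −78(ω_r−ω_c),  ω_r=0, ω_s=1
30(1−ω_c) = −78(0−ω_c)  ⇒  108ω_c = 30  ⇒  ω_c = 5/18
sun–planet: 30·(1−5/18) = −24·(ω_p−ω_c)  ⇒  ω_p−ω_c = −(30/24)·(13/18) = -65/72
ω_p = 5/18 − 65/72 = -5/8

-5/8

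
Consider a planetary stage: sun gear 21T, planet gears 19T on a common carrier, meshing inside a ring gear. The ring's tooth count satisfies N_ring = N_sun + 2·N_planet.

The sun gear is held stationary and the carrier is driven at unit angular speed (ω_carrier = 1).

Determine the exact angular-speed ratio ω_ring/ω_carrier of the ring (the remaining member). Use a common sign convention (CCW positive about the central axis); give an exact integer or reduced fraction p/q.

80/59

N_ring = 21 + 2·19 = 59
21(ω_s−ω_c) = −59(ω_r−ω_c),  ω_s=0, ω_c=1
ω_r = 1 − (21/59)(0−1) = 80/59
ω_r/ω_c = 80/59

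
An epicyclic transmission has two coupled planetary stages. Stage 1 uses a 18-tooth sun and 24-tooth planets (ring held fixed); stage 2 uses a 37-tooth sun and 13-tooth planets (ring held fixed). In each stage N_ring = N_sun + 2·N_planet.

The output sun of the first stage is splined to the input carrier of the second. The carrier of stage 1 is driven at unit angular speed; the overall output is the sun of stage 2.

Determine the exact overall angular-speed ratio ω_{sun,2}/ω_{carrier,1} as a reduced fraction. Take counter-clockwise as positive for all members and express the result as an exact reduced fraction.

Stage 1: N_ring = 18 + 2·24 = 66
Stage 1: 18(ω_s−ω_c) = −66(ω_r−ω_c),  ω_r=0, ω_c=1
Stage 1: ω_s = 1 − (66/18)(0−1) = 14/3
  ⇒ ω_s¹/ω_c¹ = 14/3
Stage 2: N_ring = 37 + 2·13 = 63
Stage 2: 37(ω_s−ω_c) = −63(ω_r−ω_c),  ω_r=0, ω_c=1
Stage 2: ω_s = 1 − (63/37)(0−1) = 100/37
  ⇒ ω_s²/ω_c² = 100/37
Coupling ω_c² = ω_s¹ ⇒ overall = 14/3 × 100/37 = 1400/111

1400/111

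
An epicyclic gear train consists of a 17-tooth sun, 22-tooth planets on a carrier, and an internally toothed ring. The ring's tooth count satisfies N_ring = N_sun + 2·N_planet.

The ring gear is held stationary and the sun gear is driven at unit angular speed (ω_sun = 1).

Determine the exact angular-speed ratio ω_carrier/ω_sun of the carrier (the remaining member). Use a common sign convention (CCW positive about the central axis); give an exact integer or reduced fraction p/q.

N_ring = 17 + 2·22 = 61
17(ω_s−ω_c) = −61(ω_r−ω_c),  ω_r=0, ω_s=1
17(1−ω_c) = −61(0−ω_c)  ⇒  78ω_c = 17  ⇒  ω_c = 17/78
ω_c/ω_s = 17/78

17/78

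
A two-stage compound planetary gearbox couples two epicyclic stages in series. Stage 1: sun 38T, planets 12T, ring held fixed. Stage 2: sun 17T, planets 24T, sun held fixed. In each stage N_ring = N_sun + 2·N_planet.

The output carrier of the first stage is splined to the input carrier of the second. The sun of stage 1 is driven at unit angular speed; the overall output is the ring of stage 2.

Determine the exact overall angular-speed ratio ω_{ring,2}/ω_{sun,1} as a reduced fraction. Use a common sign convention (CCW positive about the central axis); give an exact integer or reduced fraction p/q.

Stage 1: N_ring = 38 + 2·12 = 62
Stage 1: 38(ω_s−ω_c) = −62(ω_r−ω_c),  ω_r=0, ω_s=1
Stage 1: 38(1−ω_c) = −62(0−ω_c)  ⇒  100ω_c = 38  ⇒  ω_c = 19/50
  ⇒ ω_c¹/ω_s¹ = 19/50
Stage 2: N_ring = 17 + 2·24 = 65
Stage 2: 17(ω_s−ω_c) = −65(ω_r−ω_c),  ω_s=0, ω_c=1
Stage 2: ω_r = 1 − (17/65)(0−1) = 82/65
  ⇒ ω_r²/ω_c² = 82/65
Coupling ω_c² = ω_c¹ ⇒ overall = 19/50 × 82/65 = 779/1625

779/1625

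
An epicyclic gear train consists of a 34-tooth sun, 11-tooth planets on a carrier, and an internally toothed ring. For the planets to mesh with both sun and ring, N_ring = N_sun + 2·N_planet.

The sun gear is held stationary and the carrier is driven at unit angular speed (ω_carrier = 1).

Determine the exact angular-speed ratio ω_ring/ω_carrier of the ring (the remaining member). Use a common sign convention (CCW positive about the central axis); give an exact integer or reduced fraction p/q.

45/28

N_ring = 34 + 2·11 = 56
34(ω_s−ω_c) = −56(ω_r−ω_c),  ω_s=0, ω_c=1
ω_r = 1 − (34/56)(0−1) = 45/28
ω_r/ω_c = 45/28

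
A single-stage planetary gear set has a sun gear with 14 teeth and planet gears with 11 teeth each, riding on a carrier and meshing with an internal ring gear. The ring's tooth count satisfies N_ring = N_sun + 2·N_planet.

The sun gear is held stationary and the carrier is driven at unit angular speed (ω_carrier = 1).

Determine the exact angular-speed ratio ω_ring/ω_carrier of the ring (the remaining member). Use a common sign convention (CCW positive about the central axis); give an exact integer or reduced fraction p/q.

25/18

N_ring = 14 + 2·11 = 36
14(ω_s−ω_c) = −36(ω_r−ω_c),  ω_s=0, ω_c=1
ω_r = 1 − (14/36)(0−1) = 25/18
ω_r/ω_c = 25/18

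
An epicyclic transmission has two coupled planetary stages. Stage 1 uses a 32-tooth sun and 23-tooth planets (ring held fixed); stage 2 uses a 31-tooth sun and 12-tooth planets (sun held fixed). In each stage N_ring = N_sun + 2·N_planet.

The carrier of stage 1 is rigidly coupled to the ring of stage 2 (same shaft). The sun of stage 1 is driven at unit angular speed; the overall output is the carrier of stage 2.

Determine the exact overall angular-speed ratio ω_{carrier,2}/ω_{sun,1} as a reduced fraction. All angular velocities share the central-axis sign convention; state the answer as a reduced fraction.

Stage 1: N_ring = 32 + 2·23 = 78
Stage 1: 32(ω_s−ω_c) = −78(ω_r−ω_c),  ω_r=0, ω_s=1
Stage 1: 32(1−ω_c) = −78(0−ω_c)  ⇒  110ω_c = 32  ⇒  ω_c = 16/55
  ⇒ ω_c¹/ω_s¹ = 16/55
Stage 2: N_ring = 31 + 2·12 = 55
Stage 2: 31(ω_s−ω_c) = −55(ω_r−ω_c),  ω_s=0, ω_r=1
Stage 2: 31(0−ω_c) = −55(1−ω_c)  ⇒  86ω_c = 55  ⇒  ω_c = 55/86
  ⇒ ω_c²/ω_r² = 55/86
Coupling ω_r² = ω_c¹ ⇒ overall = 16/55 × 55/86 = 8/43

8/43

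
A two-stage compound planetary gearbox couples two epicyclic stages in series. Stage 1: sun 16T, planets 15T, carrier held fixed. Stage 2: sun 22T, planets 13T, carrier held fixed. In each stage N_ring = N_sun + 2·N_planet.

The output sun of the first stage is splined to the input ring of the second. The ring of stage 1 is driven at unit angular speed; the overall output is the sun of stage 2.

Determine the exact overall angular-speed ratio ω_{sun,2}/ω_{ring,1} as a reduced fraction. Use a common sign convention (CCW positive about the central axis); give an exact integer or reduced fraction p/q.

69/11

Stage 1: N_ring = 16 + 2·15 = 46
Stage 1: 16(ω_s−ω_c) = −46(ω_r−ω_c),  ω_c=0, ω_r=1
Stage 1: ω_s = 0 − (46/16)(1−0) = -23/8
  ⇒ ω_s¹/ω_r¹ = -23/8
Stage 2: N_ring = 22 + 2·13 = 48
Stage 2: 22(ω_s−ω_c) = −48(ω_r−ω_c),  ω_c=0, ω_r=1
Stage 2: ω_s = 0 − (48/22)(1−0) = -24/11
  ⇒ ω_s²/ω_r² = -24/11
Coupling ω_r² = ω_s¹ ⇒ overall = -23/8 × -24/11 = 69/11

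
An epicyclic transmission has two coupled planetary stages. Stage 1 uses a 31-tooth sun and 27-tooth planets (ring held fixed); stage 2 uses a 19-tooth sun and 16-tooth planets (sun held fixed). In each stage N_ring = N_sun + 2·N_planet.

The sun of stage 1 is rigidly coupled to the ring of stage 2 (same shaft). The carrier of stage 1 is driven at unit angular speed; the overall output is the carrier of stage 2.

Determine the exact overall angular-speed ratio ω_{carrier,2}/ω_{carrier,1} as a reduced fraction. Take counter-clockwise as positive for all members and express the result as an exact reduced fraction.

2958/1085

Stage 1: N_ring = 31 + 2·27 = 85
Stage 1: 31(ω_s−ω_c) = −85(ω_r−ω_c),  ω_r=0, ω_c=1
Stage 1: ω_s = 1 − (85/31)(0−1) = 116/31
  ⇒ ω_s¹/ω_c¹ = 116/31
Stage 2: N_ring = 19 + 2·16 = 51
Stage 2: 19(ω_s−ω_c) = −51(ω_r−ω_c),  ω_s=0, ω_r=1
Stage 2: 19(0−ω_c) = −51(1−ω_c)  ⇒  70ω_c = 51  ⇒  ω_c = 51/70
  ⇒ ω_c²/ω_r² = 51/70
Coupling ω_r² = ω_s¹ ⇒ overall = 116/31 × 51/70 = 2958/1085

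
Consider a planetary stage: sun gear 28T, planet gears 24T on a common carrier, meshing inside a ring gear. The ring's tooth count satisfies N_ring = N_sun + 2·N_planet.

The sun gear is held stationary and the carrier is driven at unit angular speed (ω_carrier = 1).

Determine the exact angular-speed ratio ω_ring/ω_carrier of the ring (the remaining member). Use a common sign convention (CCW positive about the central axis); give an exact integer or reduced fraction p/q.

N_ring = 28 + 2·24 = 76
28(ω_s−ω_c) = −76(ω_r−ω_c),  ω_s=0, ω_c=1
ω_r = 1 − (28/76)(0−1) = 26/19
ω_r/ω_c = 26/19

26/19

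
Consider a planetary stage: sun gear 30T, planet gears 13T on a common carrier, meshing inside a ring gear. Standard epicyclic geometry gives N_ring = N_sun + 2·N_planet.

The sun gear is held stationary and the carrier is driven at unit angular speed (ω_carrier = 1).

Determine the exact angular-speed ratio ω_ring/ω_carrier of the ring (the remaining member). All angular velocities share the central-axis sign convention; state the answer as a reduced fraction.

N_ring = 30 + 2·13 = 56
30(ω_s−ω_c) = −56(ω_r−ω_c),  ω_s=0, ω_c=1
ω_r = 1 − (30/56)(0−1) = 43/28
ω_r/ω_c = 43/28

43/28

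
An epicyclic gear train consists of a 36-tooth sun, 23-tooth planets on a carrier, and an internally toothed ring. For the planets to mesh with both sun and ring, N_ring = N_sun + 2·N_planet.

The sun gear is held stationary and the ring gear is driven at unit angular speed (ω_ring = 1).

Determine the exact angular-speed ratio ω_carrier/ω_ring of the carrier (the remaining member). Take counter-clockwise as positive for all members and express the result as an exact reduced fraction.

41/59

N_ring = 36 + 2·23 = 82
36(ω_s−ω_c) = −82(ω_r−ω_c),  ω_s=0, ω_r=1
36(0−ω_c) = −82(1−ω_c)  ⇒  118ω_c = 82  ⇒  ω_c = 41/59
ω_c/ω_r = 41/59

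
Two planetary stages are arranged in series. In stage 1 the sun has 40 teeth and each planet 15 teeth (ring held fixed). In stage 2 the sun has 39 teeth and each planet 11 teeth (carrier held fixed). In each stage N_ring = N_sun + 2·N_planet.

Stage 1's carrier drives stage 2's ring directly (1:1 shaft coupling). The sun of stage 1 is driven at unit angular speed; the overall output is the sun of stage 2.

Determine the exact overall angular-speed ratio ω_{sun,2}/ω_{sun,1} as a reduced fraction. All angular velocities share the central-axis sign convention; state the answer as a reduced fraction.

Stage 1: N_ring = 40 + 2·15 = 70
Stage 1: 40(ω_s−ω_c) = −70(ω_r−ω_c),  ω_r=0, ω_s=1
Stage 1: 40(1−ω_c) = −70(0−ω_c)  ⇒  110ω_c = 40  ⇒  ω_c = 4/11
  ⇒ ω_c¹/ω_s¹ = 4/11
Stage 2: N_ring = 39 + 2·11 = 61
Stage 2: 39(ω_s−ω_c) = −61(ω_r−ω_c),  ω_c=0, ω_r=1
Stage 2: ω_s = 0 − (61/39)(1−0) = -61/39
  ⇒ ω_s²/ω_r² = -61/39
Coupling ω_r² = ω_c¹ ⇒ overall = 4/11 × -61/39 = -244/429

-244/429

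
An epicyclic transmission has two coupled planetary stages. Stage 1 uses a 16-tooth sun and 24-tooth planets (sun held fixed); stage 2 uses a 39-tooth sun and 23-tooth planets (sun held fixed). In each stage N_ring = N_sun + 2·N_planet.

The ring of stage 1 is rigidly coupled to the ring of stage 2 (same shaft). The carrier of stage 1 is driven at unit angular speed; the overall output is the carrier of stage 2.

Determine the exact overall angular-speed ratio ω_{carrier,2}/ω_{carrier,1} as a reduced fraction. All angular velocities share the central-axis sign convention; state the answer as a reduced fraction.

Stage 1: N_ring = 16 + 2·24 = 64
Stage 1: 16(ω_s−ω_c) = −64(ω_r−ω_c),  ω_s=0, ω_c=1
Stage 1: ω_r = 1 − (16/64)(0−1) = 5/4
  ⇒ ω_r¹/ω_c¹ = 5/4
Stage 2: N_ring = 39 + 2·23 = 85
Stage 2: 39(ω_s−ω_c) = −85(ω_r−ω_c),  ω_s=0, ω_r=1
Stage 2: 39(0−ω_c) = −85(1−ω_c)  ⇒  124ω_c = 85  ⇒  ω_c = 85/124
  ⇒ ω_c²/ω_r² = 85/124
Coupling ω_r² = ω_r¹ ⇒ overall = 5/4 × 85/124 = 425/496

425/496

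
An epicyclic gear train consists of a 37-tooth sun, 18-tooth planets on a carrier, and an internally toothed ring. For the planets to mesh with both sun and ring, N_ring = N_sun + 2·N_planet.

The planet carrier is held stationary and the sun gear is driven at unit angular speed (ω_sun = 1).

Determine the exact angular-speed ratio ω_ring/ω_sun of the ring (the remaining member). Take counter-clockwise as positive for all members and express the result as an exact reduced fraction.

-37/73

N_ring = 37 + 2·18 = 73
37(ω_s−ω_c) = −73(ω_r−ω_c),  ω_c=0, ω_s=1
ω_r = 0 − (37/73)(1−0) = -37/73
ω_r/ω_s = -37/73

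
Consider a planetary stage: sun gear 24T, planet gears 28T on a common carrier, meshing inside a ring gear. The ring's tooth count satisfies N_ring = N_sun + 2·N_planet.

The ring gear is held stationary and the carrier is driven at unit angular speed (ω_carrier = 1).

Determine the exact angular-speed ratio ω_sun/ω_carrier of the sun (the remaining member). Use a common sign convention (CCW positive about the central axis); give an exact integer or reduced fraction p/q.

N_ring = 24 + 2·28 = 80
24(ω_s−ω_c) = −80(ω_r−ω_c),  ω_r=0, ω_c=1
ω_s = 1 − (80/24)(0−1) = 13/3
ω_s/ω_c = 13/3

13/3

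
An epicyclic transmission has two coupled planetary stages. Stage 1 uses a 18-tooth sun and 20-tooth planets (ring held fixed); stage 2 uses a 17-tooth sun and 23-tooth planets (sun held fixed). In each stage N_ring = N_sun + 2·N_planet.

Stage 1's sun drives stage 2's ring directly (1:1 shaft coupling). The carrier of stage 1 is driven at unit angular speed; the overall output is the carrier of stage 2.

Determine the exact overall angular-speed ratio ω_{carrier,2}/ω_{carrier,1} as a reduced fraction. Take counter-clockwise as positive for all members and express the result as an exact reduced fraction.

Stage 1: N_ring = 18 + 2·20 = 58
Stage 1: 18(ω_s−ω_c) = −58(ω_r−ω_c),  ω_r=0, ω_c=1
Stage 1: ω_s = 1 − (58/18)(0−1) = 38/9
  ⇒ ω_s¹/ω_c¹ = 38/9
Stage 2: N_ring = 17 + 2·23 = 63
Stage 2: 17(ω_s−ω_c) = −63(ω_r−ω_c),  ω_s=0, ω_r=1
Stage 2: 17(0−ω_c) = −63(1−ω_c)  ⇒  80ω_c = 63  ⇒  ω_c = 63/80
  ⇒ ω_c²/ω_r² = 63/80
Coupling ω_r² = ω_s¹ ⇒ overall = 38/9 × 63/80 = 133/40

133/40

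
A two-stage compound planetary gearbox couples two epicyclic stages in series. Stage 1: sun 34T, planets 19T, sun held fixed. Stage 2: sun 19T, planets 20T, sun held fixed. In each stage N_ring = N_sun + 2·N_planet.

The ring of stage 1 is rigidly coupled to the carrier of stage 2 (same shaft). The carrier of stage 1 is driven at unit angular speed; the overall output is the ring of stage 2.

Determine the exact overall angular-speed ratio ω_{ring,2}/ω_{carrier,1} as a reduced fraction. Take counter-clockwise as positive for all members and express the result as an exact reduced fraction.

Stage 1: N_ring = 34 + 2·19 = 72
Stage 1: 34(ω_s−ω_c) = −72(ω_r−ω_c),  ω_s=0, ω_c=1
Stage 1: ω_r = 1 − (34/72)(0−1) = 53/36
  ⇒ ω_r¹/ω_c¹ = 53/36
Stage 2: N_ring = 19 + 2·20 = 59
Stage 2: 19(ω_s−ω_c) = −59(ω_r−ω_c),  ω_s=0, ω_c=1
Stage 2: ω_r = 1 − (19/59)(0−1) = 78/59
  ⇒ ω_r²/ω_c² = 78/59
Coupling ω_c² = ω_r¹ ⇒ overall = 53/36 × 78/59 = 689/354

689/354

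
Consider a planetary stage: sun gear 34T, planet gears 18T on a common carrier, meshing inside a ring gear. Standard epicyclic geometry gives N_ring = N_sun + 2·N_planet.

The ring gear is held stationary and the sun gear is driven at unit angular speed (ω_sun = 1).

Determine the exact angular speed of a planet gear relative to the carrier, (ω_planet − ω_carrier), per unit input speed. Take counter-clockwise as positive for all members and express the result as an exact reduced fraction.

-595/468

N_ring = 34 + 2·18 = 70
34(ω_s−ω_c) = −70(ω_r−ω_c),  ω_r=0, ω_s=1
34(1−ω_c) = −70(0−ω_c)  ⇒  104ω_c = 34  ⇒  ω_c = 17/52
sun–planet: 34·(1−17/52) = −18·(ω_p−ω_c)  ⇒  ω_p−ω_c = −(34/18)·(35/52) = -595/468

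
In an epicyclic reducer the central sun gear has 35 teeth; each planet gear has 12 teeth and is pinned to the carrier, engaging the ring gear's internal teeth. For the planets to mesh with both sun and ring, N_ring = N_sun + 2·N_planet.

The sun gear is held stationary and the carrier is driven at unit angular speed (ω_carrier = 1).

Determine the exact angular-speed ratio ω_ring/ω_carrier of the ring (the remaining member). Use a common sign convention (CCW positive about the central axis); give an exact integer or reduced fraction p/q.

N_ring = 35 + 2·12 = 59
35(ω_s−ω_c) = −59(ω_r−ω_c),  ω_s=0, ω_c=1
ω_r = 1 − (35/59)(0−1) = 94/59
ω_r/ω_c = 94/59

94/59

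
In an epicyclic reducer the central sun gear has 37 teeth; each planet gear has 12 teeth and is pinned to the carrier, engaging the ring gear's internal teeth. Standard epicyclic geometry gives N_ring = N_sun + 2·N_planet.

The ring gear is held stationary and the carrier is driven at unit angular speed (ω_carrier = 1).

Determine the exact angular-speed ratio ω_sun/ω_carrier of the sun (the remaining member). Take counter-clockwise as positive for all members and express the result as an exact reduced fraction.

N_ring = 37 + 2·12 = 61
37(ω_s−ω_c) = −61(ω_r−ω_c),  ω_r=0, ω_c=1
ω_s = 1 − (61/37)(0−1) = 98/37
ω_s/ω_c = 98/37

98/37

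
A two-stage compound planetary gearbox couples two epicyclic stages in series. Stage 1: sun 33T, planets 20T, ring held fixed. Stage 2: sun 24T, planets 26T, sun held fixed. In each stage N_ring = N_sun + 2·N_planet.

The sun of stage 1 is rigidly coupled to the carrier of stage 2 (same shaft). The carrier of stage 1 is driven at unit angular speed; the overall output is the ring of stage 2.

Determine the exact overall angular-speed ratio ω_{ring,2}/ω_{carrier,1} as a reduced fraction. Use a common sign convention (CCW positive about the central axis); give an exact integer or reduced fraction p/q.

2650/627

Stage 1: N_ring = 33 + 2·20 = 73
Stage 1: 33(ω_s−ω_c) = −73(ω_r−ω_c),  ω_r=0, ω_c=1
Stage 1: ω_s = 1 − (73/33)(0−1) = 106/33
  ⇒ ω_s¹/ω_c¹ = 106/33
Stage 2: N_ring = 24 + 2·26 = 76
Stage 2: 24(ω_s−ω_c) = −76(ω_r−ω_c),  ω_s=0, ω_c=1
Stage 2: ω_r = 1 − (24/76)(0−1) = 25/19
  ⇒ ω_r²/ω_c² = 25/19
Coupling ω_c² = ω_s¹ ⇒ overall = 106/33 × 25/19 = 2650/627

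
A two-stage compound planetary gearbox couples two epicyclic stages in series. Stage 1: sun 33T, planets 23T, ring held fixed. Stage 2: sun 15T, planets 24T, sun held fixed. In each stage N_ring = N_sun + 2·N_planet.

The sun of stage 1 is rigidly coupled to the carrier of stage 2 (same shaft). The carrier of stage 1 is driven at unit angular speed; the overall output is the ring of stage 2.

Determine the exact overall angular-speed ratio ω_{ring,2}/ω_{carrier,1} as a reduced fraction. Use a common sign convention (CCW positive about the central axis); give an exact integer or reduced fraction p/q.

Stage 1: N_ring = 33 + 2·23 = 79
Stage 1: 33(ω_s−ω_c) = −79(ω_r−ω_c),  ω_r=0, ω_c=1
Stage 1: ω_s = 1 − (79/33)(0−1) = 112/33
  ⇒ ω_s¹/ω_c¹ = 112/33
Stage 2: N_ring = 15 + 2·24 = 63
Stage 2: 15(ω_s−ω_c) = −63(ω_r−ω_c),  ω_s=0, ω_c=1
Stage 2: ω_r = 1 − (15/63)(0−1) = 26/21
  ⇒ ω_r²/ω_c² = 26/21
Coupling ω_c² = ω_s¹ ⇒ overall = 112/33 × 26/21 = 416/99

416/99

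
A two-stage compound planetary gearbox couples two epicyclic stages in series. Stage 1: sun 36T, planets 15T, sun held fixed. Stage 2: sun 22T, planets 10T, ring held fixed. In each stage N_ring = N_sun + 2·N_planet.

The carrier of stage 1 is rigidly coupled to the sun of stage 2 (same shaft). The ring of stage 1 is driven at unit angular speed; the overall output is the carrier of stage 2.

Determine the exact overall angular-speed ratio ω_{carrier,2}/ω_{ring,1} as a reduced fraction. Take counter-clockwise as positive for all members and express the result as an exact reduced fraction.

121/544

Stage 1: N_ring = 36 + 2·15 = 66
Stage 1: 36(ω_s−ω_c) = −66(ω_r−ω_c),  ω_s=0, ω_r=1
Stage 1: 36(0−ω_c) = −66(1−ω_c)  ⇒  102ω_c = 66  ⇒  ω_c = 11/17
  ⇒ ω_c¹/ω_r¹ = 11/17
Stage 2: N_ring = 22 + 2·10 = 42
Stage 2: 22(ω_s−ω_c) = −42(ω_r−ω_c),  ω_r=0, ω_s=1
Stage 2: 22(1−ω_c) = −42(0−ω_c)  ⇒  64ω_c = 22  ⇒  ω_c = 11/32
  ⇒ ω_c²/ω_s² = 11/32
Coupling ω_s² = ω_c¹ ⇒ overall = 11/17 × 11/32 = 121/544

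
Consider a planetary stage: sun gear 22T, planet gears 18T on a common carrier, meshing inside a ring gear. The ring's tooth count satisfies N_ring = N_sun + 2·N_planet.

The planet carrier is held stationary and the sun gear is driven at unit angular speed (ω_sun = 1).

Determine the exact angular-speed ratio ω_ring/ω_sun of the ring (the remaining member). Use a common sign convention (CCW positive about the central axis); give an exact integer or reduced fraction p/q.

N_ring = 22 + 2·18 = 58
22(ω_s−ω_c) = −58(ω_r−ω_c),  ω_c=0, ω_s=1
ω_r = 0 − (22/58)(1−0) = -11/29
ω_r/ω_s = -11/29

-11/29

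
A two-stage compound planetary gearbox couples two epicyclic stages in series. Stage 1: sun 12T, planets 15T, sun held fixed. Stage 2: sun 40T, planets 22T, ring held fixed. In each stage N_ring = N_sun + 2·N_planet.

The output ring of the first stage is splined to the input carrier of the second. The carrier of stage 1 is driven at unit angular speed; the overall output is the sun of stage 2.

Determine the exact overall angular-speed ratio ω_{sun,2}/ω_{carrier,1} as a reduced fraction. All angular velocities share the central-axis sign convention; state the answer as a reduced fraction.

279/70

Stage 1: N_ring = 12 + 2·15 = 42
Stage 1: 12(ω_s−ω_c) = −42(ω_r−ω_c),  ω_s=0, ω_c=1
Stage 1: ω_r = 1 − (12/42)(0−1) = 9/7
  ⇒ ω_r¹/ω_c¹ = 9/7
Stage 2: N_ring = 40 + 2·22 = 84
Stage 2: 40(ω_s−ω_c) = −84(ω_r−ω_c),  ω_r=0, ω_c=1
Stage 2: ω_s = 1 − (84/40)(0−1) = 31/10
  ⇒ ω_s²/ω_c² = 31/10
Coupling ω_c² = ω_r¹ ⇒ overall = 9/7 × 31/10 = 279/70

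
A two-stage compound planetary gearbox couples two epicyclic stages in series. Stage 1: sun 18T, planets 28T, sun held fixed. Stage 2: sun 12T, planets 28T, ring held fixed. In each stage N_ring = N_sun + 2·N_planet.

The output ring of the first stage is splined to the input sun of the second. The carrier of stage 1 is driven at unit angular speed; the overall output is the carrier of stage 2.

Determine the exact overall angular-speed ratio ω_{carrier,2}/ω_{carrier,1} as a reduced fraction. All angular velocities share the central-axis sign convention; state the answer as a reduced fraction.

Stage 1: N_ring = 18 + 2·28 = 74
Stage 1: 18(ω_s−ω_c) = −74(ω_r−ω_c),  ω_s=0, ω_c=1
Stage 1: ω_r = 1 − (18/74)(0−1) = 46/37
  ⇒ ω_r¹/ω_c¹ = 46/37
Stage 2: N_ring = 12 + 2·28 = 68
Stage 2: 12(ω_s−ω_c) = −68(ω_r−ω_c),  ω_r=0, ω_s=1
Stage 2: 12(1−ω_c) = −68(0−ω_c)  ⇒  80ω_c = 12  ⇒  ω_c = 3/20
  ⇒ ω_c²/ω_s² = 3/20
Coupling ω_s² = ω_r¹ ⇒ overall = 46/37 × 3/20 = 69/370

69/370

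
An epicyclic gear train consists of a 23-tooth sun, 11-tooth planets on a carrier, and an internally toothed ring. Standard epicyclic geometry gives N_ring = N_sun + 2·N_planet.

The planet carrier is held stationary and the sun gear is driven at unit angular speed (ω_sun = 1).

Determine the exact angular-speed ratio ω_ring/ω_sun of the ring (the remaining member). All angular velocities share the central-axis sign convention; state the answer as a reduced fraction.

N_ring = 23 + 2·11 = 45
23(ω_s−ω_c) = −45(ω_r−ω_c),  ω_c=0, ω_s=1
ω_r = 0 − (23/45)(1−0) = -23/45
ω_r/ω_s = -23/45

-23/45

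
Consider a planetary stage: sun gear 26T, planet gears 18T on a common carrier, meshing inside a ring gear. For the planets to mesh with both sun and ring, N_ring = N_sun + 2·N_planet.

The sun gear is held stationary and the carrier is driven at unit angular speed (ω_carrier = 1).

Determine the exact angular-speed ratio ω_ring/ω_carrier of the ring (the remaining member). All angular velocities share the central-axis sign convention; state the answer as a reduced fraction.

44/31

N_ring = 26 + 2·18 = 62
26(ω_s−ω_c) = −62(ω_r−ω_c),  ω_s=0, ω_c=1
ω_r = 1 − (26/62)(0−1) = 44/31
ω_r/ω_c = 44/31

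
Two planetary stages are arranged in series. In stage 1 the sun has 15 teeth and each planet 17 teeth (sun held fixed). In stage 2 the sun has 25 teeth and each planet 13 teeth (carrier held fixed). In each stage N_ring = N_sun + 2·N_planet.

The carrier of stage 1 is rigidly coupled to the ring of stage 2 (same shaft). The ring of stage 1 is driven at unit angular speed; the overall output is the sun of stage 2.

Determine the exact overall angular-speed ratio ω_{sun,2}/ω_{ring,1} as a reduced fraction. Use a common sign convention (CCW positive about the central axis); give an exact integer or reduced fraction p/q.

-2499/1600

Stage 1: N_ring = 15 + 2·17 = 49
Stage 1: 15(ω_s−ω_c) = −49(ω_r−ω_c),  ω_s=0, ω_r=1
Stage 1: 15(0−ω_c) = −49(1−ω_c)  ⇒  64ω_c = 49  ⇒  ω_c = 49/64
  ⇒ ω_c¹/ω_r¹ = 49/64
Stage 2: N_ring = 25 + 2·13 = 51
Stage 2: 25(ω_s−ω_c) = −51(ω_r−ω_c),  ω_c=0, ω_r=1
Stage 2: ω_s = 0 − (51/25)(1−0) = -51/25
  ⇒ ω_s²/ω_r² = -51/25
Coupling ω_r² = ω_c¹ ⇒ overall = 49/64 × -51/25 = -2499/1600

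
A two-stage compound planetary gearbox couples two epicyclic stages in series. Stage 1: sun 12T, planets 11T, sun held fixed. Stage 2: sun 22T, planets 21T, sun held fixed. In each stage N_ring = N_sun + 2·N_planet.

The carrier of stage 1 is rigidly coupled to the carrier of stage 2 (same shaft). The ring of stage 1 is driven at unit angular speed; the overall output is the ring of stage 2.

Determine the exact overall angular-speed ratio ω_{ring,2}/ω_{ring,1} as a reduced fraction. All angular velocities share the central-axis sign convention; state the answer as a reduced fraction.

Stage 1: N_ring = 12 + 2·11 = 34
Stage 1: 12(ω_s−ω_c) = −34(ω_r−ω_c),  ω_s=0, ω_r=1
Stage 1: 12(0−ω_c) = −34(1−ω_c)  ⇒  46ω_c = 34  ⇒  ω_c = 17/23
  ⇒ ω_c¹/ω_r¹ = 17/23
Stage 2: N_ring = 22 + 2·21 = 64
Stage 2: 22(ω_s−ω_c) = −64(ω_r−ω_c),  ω_s=0, ω_c=1
Stage 2: ω_r = 1 − (22/64)(0−1) = 43/32
  ⇒ ω_r²/ω_c² = 43/32
Coupling ω_c² = ω_c¹ ⇒ overall = 17/23 × 43/32 = 731/736

731/736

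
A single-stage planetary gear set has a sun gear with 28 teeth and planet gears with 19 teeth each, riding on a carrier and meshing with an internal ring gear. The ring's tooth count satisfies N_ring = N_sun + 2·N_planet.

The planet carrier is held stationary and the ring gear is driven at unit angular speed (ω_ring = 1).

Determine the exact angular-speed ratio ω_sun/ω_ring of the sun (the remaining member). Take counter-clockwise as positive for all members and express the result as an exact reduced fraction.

N_ring = 28 + 2·19 = 66
28(ω_s−ω_c) = −66(ω_r−ω_c),  ω_c=0, ω_r=1
ω_s = 0 − (66/28)(1−0) = -33/14
ω_s/ω_r = -33/14

-33/14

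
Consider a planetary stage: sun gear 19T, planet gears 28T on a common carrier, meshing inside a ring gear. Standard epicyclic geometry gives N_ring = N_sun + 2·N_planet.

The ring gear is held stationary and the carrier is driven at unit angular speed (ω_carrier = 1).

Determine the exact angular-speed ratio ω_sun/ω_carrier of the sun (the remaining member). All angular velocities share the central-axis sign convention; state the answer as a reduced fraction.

94/19

N_ring = 19 + 2·28 = 75
19(ω_s−ω_c) = −75(ω_r−ω_c),  ω_r=0, ω_c=1
ω_s = 1 − (75/19)(0−1) = 94/19
ω_s/ω_c = 94/19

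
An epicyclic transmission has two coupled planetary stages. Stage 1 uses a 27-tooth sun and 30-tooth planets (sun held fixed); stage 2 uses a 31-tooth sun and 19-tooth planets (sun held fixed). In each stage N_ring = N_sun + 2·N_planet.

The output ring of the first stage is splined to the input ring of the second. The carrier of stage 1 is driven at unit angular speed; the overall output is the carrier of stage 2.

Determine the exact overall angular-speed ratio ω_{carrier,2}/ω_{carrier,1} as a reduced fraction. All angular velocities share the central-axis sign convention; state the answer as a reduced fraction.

1311/1450

Stage 1: N_ring = 27 + 2·30 = 87
Stage 1: 27(ω_s−ω_c) = −87(ω_r−ω_c),  ω_s=0, ω_c=1
Stage 1: ω_r = 1 − (27/87)(0−1) = 38/29
  ⇒ ω_r¹/ω_c¹ = 38/29
Stage 2: N_ring = 31 + 2·19 = 69
Stage 2: 31(ω_s−ω_c) = −69(ω_r−ω_c),  ω_s=0, ω_r=1
Stage 2: 31(0−ω_c) = −69(1−ω_c)  ⇒  100ω_c = 69  ⇒  ω_c = 69/100
  ⇒ ω_c²/ω_r² = 69/100
Coupling ω_r² = ω_r¹ ⇒ overall = 38/29 × 69/100 = 1311/1450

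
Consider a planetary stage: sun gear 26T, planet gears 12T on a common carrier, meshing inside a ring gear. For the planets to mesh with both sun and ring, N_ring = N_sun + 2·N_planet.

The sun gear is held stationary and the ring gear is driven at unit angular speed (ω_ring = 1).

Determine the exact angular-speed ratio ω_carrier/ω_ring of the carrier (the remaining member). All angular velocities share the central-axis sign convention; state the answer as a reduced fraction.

N_ring = 26 + 2·12 = 50
26(ω_s−ω_c) = −50(ω_r−ω_c),  ω_s=0, ω_r=1
26(0−ω_c) = −50(1−ω_c)  ⇒  76ω_c = 50  ⇒  ω_c = 25/38
ω_c/ω_r = 25/38

25/38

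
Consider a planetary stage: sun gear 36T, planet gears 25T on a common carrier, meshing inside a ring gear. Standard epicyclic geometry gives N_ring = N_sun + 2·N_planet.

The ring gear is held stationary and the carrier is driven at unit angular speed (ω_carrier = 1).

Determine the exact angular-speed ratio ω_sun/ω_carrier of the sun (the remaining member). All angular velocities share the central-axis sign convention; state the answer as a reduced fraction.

N_ring = 36 + 2·25 = 86
36(ω_s−ω_c) = −86(ω_r−ω_c),  ω_r=0, ω_c=1
ω_s = 1 − (86/36)(0−1) = 61/18
ω_s/ω_c = 61/18

61/18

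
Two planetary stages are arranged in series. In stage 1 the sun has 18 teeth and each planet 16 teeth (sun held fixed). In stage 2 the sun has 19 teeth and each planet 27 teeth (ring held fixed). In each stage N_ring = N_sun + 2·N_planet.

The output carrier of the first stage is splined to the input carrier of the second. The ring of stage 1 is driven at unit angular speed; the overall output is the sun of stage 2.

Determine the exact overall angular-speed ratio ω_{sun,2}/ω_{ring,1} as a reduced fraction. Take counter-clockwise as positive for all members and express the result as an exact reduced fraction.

Stage 1: N_ring = 18 + 2·16 = 50
Stage 1: 18(ω_s−ω_c) = −50(ω_r−ω_c),  ω_s=0, ω_r=1
Stage 1: 18(0−ω_c) = −50(1−ω_c)  ⇒  68ω_c = 50  ⇒  ω_c = 25/34
  ⇒ ω_c¹/ω_r¹ = 25/34
Stage 2: N_ring = 19 + 2·27 = 73
Stage 2: 19(ω_s−ω_c) = −73(ω_r−ω_c),  ω_r=0, ω_c=1
Stage 2: ω_s = 1 − (73/19)(0−1) = 92/19
  ⇒ ω_s²/ω_c² = 92/19
Coupling ω_c² = ω_c¹ ⇒ overall = 25/34 × 92/19 = 1150/323

1150/323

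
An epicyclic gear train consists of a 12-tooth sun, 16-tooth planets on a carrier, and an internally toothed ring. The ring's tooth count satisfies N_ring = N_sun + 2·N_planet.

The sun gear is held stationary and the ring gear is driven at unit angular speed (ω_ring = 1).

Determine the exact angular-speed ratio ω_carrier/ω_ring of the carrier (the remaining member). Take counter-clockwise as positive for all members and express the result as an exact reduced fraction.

N_ring = 12 + 2·16 = 44
12(ω_s−ω_c) = −44(ω_r−ω_c),  ω_s=0, ω_r=1
12(0−ω_c) = −44(1−ω_c)  ⇒  56ω_c = 44  ⇒  ω_c = 11/14
ω_c/ω_r = 11/14

11/14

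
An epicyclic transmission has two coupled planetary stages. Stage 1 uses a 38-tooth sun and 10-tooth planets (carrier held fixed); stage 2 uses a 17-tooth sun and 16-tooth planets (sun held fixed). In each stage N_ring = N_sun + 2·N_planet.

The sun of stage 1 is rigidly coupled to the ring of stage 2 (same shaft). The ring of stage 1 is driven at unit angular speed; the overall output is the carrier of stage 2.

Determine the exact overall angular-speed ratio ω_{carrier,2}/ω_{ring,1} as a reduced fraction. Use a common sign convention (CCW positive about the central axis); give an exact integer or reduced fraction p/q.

Stage 1: N_ring = 38 + 2·10 = 58
Stage 1: 38(ω_s−ω_c) = −58(ω_r−ω_c),  ω_c=0, ω_r=1
Stage 1: ω_s = 0 − (58/38)(1−0) = -29/19
  ⇒ ω_s¹/ω_r¹ = -29/19
Stage 2: N_ring = 17 + 2·16 = 49
Stage 2: 17(ω_s−ω_c) = −49(ω_r−ω_c),  ω_s=0, ω_r=1
Stage 2: 17(0−ω_c) = −49(1−ω_c)  ⇒  66ω_c = 49  ⇒  ω_c = 49/66
  ⇒ ω_c²/ω_r² = 49/66
Coupling ω_r² = ω_s¹ ⇒ overall = -29/19 × 49/66 = -1421/1254

-1421/1254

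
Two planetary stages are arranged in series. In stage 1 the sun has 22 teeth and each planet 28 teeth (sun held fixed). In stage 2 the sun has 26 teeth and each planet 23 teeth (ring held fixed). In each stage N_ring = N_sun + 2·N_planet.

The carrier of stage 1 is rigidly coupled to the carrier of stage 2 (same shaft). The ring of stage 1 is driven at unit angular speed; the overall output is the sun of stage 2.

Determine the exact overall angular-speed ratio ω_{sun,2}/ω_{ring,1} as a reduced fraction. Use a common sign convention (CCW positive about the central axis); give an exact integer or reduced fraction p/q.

Stage 1: N_ring = 22 + 2·28 = 78
Stage 1: 22(ω_s−ω_c) = −78(ω_r−ω_c),  ω_s=0, ω_r=1
Stage 1: 22(0−ω_c) = −78(1−ω_c)  ⇒  100ω_c = 78  ⇒  ω_c = 39/50
  ⇒ ω_c¹/ω_r¹ = 39/50
Stage 2: N_ring = 26 + 2·23 = 72
Stage 2: 26(ω_s−ω_c) = −72(ω_r−ω_c),  ω_r=0, ω_c=1
Stage 2: ω_s = 1 − (72/26)(0−1) = 49/13
  ⇒ ω_s²/ω_c² = 49/13
Coupling ω_c² = ω_c¹ ⇒ overall = 39/50 × 49/13 = 147/50

147/50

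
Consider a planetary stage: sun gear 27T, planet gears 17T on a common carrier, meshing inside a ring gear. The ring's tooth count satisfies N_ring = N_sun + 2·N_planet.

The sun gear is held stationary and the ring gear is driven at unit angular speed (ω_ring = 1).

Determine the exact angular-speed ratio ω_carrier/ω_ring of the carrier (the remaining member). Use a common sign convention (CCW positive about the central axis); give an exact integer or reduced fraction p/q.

N_ring = 27 + 2·17 = 61
27(ω_s−ω_c) = −61(ω_r−ω_c),  ω_s=0, ω_r=1
27(0−ω_c) = −61(1−ω_c)  ⇒  88ω_c = 61  ⇒  ω_c = 61/88
ω_c/ω_r = 61/88

61/88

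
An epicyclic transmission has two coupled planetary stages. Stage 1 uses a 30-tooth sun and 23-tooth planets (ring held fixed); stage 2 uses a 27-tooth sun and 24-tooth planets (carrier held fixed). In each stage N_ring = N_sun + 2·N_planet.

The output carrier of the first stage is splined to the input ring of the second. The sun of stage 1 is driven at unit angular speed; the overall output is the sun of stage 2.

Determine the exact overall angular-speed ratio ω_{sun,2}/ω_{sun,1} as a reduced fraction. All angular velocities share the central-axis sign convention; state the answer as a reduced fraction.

-125/159

Stage 1: N_ring = 30 + 2·23 = 76
Stage 1: 30(ω_s−ω_c) = −76(ω_r−ω_c),  ω_r=0, ω_s=1
Stage 1: 30(1−ω_c) = −76(0−ω_c)  ⇒  106ω_c = 30  ⇒  ω_c = 15/53
  ⇒ ω_c¹/ω_s¹ = 15/53
Stage 2: N_ring = 27 + 2·24 = 75
Stage 2: 27(ω_s−ω_c) = −75(ω_r−ω_c),  ω_c=0, ω_r=1
Stage 2: ω_s = 0 − (75/27)(1−0) = -25/9
  ⇒ ω_s²/ω_r² = -25/9
Coupling ω_r² = ω_c¹ ⇒ overall = 15/53 × -25/9 = -125/159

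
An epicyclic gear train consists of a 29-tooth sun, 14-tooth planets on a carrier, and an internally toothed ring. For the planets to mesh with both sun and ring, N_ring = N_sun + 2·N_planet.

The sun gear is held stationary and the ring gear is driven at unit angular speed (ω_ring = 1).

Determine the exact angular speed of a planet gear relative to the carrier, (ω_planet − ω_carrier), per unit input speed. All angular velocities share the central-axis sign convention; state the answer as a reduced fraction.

N_ring = 29 + 2·14 = 57
29(ω_s−ω_c) = −57(ω_r−ω_c),  ω_s=0, ω_r=1
29(0−ω_c) = −57(1−ω_c)  ⇒  86ω_c = 57  ⇒  ω_c = 57/86
sun–planet: 29·(0−57/86) = −14·(ω_p−ω_c)  ⇒  ω_p−ω_c = −(29/14)·(-57/86) = 1653/1204

1653/1204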